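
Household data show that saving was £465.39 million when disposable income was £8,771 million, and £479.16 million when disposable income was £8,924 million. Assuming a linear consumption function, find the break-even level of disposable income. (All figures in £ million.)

Y = 3600

MPS = ΔS/ΔY = (479.16 − 465.39)/(8924 − 8771) = 13.77/153 = 0.09
MPC = 1 − MPS = 0.91
From S(8771) = 465.39: −a + 0.09(8771) = 465.39, so a = 789.39 − 465.39 = 324
Break-even (S = 0): Y = a/MPS = 324/0.09 = 3600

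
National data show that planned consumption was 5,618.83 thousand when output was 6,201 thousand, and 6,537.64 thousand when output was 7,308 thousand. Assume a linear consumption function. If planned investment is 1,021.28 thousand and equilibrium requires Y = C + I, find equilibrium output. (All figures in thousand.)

Y = 8784

MPC = (6537.64 − 5618.83)/(7308 − 6201) = 918.81/1107 = 0.83
a = 5618.83 − 0.83(6201) = 472
Equilibrium: Y = 472 + 0.83Y + 1021.28
0.17Y = 1493.28, so Y = 1493.28/0.17 = 8784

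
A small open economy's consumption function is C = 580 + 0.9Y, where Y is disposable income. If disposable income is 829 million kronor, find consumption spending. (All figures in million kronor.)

C = 580 + 0.9(829) = 580 + 746.1 = 1326.1

C = 1326.1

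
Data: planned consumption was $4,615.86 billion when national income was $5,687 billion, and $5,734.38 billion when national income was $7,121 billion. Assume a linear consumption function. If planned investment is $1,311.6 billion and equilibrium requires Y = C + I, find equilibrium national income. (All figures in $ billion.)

Y = 6780

MPC = (5734.38 − 4615.86)/(7121 − 5687) = 1118.52/1434 = 0.78
a = 4615.86 − 0.78(5687) = 180
Equilibrium: Y = 180 + 0.78Y + 1311.6
0.22Y = 1491.6, so Y = 1491.6/0.22 = 6780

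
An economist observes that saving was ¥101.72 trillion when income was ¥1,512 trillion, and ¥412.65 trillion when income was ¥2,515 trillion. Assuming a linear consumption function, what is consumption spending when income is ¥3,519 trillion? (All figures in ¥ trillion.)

MPS = ΔS/ΔY = (412.65 − 101.72)/(2515 − 1512) = 310.93/1003 = 0.31
MPC = 1 − MPS = 0.69
Autonomous saving = 101.72 − 0.31(1512) = -367, so a = 367
C = 367 + 0.69(3519) = 367 + 2428.11 = 2795.11

C = 2795.11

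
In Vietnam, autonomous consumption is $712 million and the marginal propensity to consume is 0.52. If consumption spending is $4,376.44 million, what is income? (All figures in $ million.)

712 + 0.52Y = 4376.44
0.52Y = 3664.44, so Y = 3664.44/0.52 = 7047

Y = 7047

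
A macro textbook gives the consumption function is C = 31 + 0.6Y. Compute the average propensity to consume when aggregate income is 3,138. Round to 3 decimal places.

C = 31 + 0.6(3138) = 1913.8
APC = C/Y = 1913.8/3138 = 0.610

APC = 0.610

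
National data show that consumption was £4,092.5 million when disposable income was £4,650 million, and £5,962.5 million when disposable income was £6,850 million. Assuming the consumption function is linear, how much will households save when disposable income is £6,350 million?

S = 812.5

MPC = (5962.5 − 4092.5)/(6850 − 4650) = 1870/2200 = 0.85
a = 4092.5 − 0.85(4650) = 4092.5 − 3952.5 = 140
C = 140 + 0.85(6350) = 5537.5
S = 6350 − 5537.5 = 812.5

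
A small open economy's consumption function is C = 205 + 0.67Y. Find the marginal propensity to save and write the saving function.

MPS = 0.33; S = -205 + 0.33Y

MPS = 1 − MPC = 1 − 0.67 = 0.33
S = Y − C = -205 + 0.33Y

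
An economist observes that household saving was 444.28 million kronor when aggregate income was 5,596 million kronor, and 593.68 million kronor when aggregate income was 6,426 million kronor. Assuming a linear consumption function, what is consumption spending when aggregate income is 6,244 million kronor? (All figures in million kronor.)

C = 5683.08

MPS = ΔS/ΔY = (593.68 − 444.28)/(6426 − 5596) = 149.4/830 = 0.18
MPC = 1 − MPS = 0.82
Autonomous saving = 444.28 − 0.18(5596) = -563, so a = 563
C = 563 + 0.82(6244) = 563 + 5120.08 = 5683.08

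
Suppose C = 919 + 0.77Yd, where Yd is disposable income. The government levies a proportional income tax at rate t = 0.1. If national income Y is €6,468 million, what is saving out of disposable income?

Yd = (1 − 0.1)(6468) = 0.9(6468) = 5821.2
C = 919 + 0.77(5821.2) = 919 + 4482.324 = 5401.324
S = Yd − C = 5821.2 − 5401.324 = 419.876

S = 419.876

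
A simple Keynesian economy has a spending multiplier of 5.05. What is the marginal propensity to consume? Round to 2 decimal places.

MPC = 0.80

k = 1/(1 − MPC), so 1 − MPC = 1/k = 1/5.05 = 0.1980
MPC = 1 − 0.1980 = 0.80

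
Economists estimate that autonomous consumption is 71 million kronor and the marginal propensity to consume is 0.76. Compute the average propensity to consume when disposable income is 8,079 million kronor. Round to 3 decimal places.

APC = 0.769

C = 71 + 0.76(8079) = 6211.04
APC = C/Y = 6211.04/8079 = 0.769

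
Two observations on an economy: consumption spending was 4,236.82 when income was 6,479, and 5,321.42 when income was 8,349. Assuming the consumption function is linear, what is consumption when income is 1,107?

MPC = (5321.42 − 4236.82)/(8349 − 6479) = 1084.6/1870 = 0.58
a = 4236.82 − 0.58(6479) = 4236.82 − 3757.82 = 479
C = 479 + 0.58(1107) = 479 + 642.06 = 1121.06

C = 1121.06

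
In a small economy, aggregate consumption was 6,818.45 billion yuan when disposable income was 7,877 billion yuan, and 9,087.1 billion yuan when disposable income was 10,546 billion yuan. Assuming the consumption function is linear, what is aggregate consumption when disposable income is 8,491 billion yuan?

MPC = (9087.1 − 6818.45)/(10546 − 7877) = 2268.65/2669 = 0.85
a = 6818.45 − 0.85(7877) = 6818.45 − 6695.45 = 123
C = 123 + 0.85(8491) = 123 + 7217.35 = 7340.35

C = 7340.35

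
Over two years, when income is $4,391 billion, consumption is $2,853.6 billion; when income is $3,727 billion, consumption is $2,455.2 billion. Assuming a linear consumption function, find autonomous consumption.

MPC = ΔC/ΔY = (2853.6 − 2455.2)/(4391 − 3727) = 398.4/664 = 0.6
a = C − MPC·Y = 2455.2 − 0.6(3727) = 2455.2 − 2236.2 = 219

a = 219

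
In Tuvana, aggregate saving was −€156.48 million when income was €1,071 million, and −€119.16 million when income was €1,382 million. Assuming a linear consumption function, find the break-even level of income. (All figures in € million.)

MPS = ΔS/ΔY = (-119.16 − (-156.48))/(1382 − 1071) = 37.32/311 = 0.12
MPC = 1 − MPS = 0.88
From S(1071) = -156.48: −a + 0.12(1071) = -156.48, so a = 128.52 − (-156.48) = 285
Break-even (S = 0): Y = a/MPS = 285/0.12 = 2375

Y = 2375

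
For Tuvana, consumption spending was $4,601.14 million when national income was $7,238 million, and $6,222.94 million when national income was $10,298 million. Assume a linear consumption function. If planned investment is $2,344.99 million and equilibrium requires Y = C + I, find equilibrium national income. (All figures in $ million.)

Y = 6617

MPC = (6222.94 − 4601.14)/(10298 − 7238) = 1621.8/3060 = 0.53
a = 4601.14 − 0.53(7238) = 765
Equilibrium: Y = 765 + 0.53Y + 2344.99
0.47Y = 3109.99, so Y = 3109.99/0.47 = 6617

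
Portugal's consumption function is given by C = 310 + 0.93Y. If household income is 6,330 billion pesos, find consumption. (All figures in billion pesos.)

C = 310 + 0.93(6330) = 310 + 5886.9 = 6196.9

C = 6196.9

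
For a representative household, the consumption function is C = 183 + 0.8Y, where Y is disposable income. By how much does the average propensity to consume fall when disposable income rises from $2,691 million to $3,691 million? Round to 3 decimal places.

ΔAPC = 0.018

At Y = 2691: C = 183 + 0.8(2691) = 2335.8, APC = 2335.8/2691 = 0.8680
At Y = 3691: C = 3135.8, APC = 3135.8/3691 = 0.8496
Fall in APC = 0.8680 − 0.8496 = 0.0184 ≈ 0.018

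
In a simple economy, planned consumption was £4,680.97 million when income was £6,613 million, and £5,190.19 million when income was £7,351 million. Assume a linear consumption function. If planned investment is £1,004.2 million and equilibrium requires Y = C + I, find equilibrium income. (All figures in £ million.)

MPC = (5190.19 − 4680.97)/(7351 − 6613) = 509.22/738 = 0.69
a = 4680.97 − 0.69(6613) = 118
Equilibrium: Y = 118 + 0.69Y + 1004.2
0.31Y = 1122.2, so Y = 1122.2/0.31 = 3620

Y = 3620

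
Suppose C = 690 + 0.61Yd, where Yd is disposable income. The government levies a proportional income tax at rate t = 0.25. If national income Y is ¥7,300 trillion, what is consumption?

C = 4029.75

Yd = (1 − 0.25)(7300) = 0.75(7300) = 5475
C = 690 + 0.61(5475) = 690 + 3339.75 = 4029.75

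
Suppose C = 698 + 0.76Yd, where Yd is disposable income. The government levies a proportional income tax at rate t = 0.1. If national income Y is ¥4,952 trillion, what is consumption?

C = 4085.168

Yd = (1 − 0.1)(4952) = 0.9(4952) = 4456.8
C = 698 + 0.76(4456.8) = 698 + 3387.168 = 4085.168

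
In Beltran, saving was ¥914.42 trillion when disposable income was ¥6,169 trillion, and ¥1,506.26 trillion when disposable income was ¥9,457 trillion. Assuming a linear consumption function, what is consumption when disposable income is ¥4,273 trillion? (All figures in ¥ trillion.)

C = 3699.86

MPS = ΔS/ΔY = (1506.26 − 914.42)/(9457 − 6169) = 591.84/3288 = 0.18
MPC = 1 − MPS = 0.82
Autonomous saving = 914.42 − 0.18(6169) = -196, so a = 196
C = 196 + 0.82(4273) = 196 + 3503.86 = 3699.86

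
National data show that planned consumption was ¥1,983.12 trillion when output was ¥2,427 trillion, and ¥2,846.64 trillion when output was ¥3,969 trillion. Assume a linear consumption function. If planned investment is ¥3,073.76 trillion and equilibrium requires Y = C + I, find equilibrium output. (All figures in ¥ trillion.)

MPC = (2846.64 − 1983.12)/(3969 − 2427) = 863.52/1542 = 0.56
a = 1983.12 − 0.56(2427) = 624
Equilibrium: Y = 624 + 0.56Y + 3073.76
0.44Y = 3697.76, so Y = 3697.76/0.44 = 8404

Y = 8404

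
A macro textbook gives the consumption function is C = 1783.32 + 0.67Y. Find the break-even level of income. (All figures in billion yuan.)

Y = 5404

At break-even, C = Y: 1783.32 + 0.67Y = Y
0.33Y = 1783.32, so Y = 1783.32/0.33 = 5404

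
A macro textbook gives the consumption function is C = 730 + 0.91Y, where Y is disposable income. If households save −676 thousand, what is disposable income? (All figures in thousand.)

S = Y − C = -730 + 0.09Y
-730 + 0.09Y = -676, so 0.09Y = 54 and Y = 600

Y = 600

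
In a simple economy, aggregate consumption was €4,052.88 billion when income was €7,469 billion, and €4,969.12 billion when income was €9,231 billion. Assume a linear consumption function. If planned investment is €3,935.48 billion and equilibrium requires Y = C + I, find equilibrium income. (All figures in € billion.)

MPC = (4969.12 − 4052.88)/(9231 − 7469) = 916.24/1762 = 0.52
a = 4052.88 − 0.52(7469) = 169
Equilibrium: Y = 169 + 0.52Y + 3935.48
0.48Y = 4104.48, so Y = 4104.48/0.48 = 8551

Y = 8551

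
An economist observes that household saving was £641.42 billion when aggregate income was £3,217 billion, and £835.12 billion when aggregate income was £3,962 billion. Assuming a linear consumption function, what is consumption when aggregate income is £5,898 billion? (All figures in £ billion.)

C = 4559.52

MPS = ΔS/ΔY = (835.12 − 641.42)/(3962 − 3217) = 193.7/745 = 0.26
MPC = 1 − MPS = 0.74
Autonomous saving = 641.42 − 0.26(3217) = -195, so a = 195
C = 195 + 0.74(5898) = 195 + 4364.52 = 4559.52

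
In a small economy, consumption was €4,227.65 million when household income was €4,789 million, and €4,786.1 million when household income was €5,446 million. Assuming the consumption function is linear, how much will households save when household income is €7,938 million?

S = 1033.7

MPC = (4786.1 − 4227.65)/(5446 − 4789) = 558.45/657 = 0.85
a = 4227.65 − 0.85(4789) = 4227.65 − 4070.65 = 157
C = 157 + 0.85(7938) = 6904.3
S = 7938 − 6904.3 = 1033.7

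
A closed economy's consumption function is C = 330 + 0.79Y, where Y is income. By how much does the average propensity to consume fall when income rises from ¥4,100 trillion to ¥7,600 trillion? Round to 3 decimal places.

At Y = 4100: C = 330 + 0.79(4100) = 3569, APC = 3569/4100 = 0.8705
At Y = 7600: C = 6334, APC = 6334/7600 = 0.8334
Fall in APC = 0.8705 − 0.8334 = 0.0371 ≈ 0.037

ΔAPC = 0.037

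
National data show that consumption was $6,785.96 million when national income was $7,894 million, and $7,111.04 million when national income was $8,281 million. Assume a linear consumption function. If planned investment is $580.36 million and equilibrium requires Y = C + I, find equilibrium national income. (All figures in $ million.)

MPC = (7111.04 − 6785.96)/(8281 − 7894) = 325.08/387 = 0.84
a = 6785.96 − 0.84(7894) = 155
Equilibrium: Y = 155 + 0.84Y + 580.36
0.16Y = 735.36, so Y = 735.36/0.16 = 4596

Y = 4596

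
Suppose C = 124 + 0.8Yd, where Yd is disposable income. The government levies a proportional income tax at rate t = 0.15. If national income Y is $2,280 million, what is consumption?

C = 1674.4

Yd = (1 − 0.15)(2280) = 0.85(2280) = 1938
C = 124 + 0.8(1938) = 124 + 1550.4 = 1674.4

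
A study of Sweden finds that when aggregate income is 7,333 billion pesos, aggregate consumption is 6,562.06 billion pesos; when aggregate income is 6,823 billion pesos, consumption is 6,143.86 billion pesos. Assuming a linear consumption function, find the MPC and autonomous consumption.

MPC = 0.82; a = 549

MPC = ΔC/ΔY = (6562.06 − 6143.86)/(7333 − 6823) = 418.2/510 = 0.82
a = C − MPC·Y = 6143.86 − 0.82(6823) = 6143.86 − 5594.86 = 549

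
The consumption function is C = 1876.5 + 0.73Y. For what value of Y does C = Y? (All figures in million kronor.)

Y = 6950

At break-even, C = Y: 1876.5 + 0.73Y = Y
0.27Y = 1876.5, so Y = 1876.5/0.27 = 6950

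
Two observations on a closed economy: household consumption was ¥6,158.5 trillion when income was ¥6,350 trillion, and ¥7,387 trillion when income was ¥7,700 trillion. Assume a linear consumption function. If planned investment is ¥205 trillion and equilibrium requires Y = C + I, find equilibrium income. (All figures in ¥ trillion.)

Y = 6500

MPC = (7387 − 6158.5)/(7700 − 6350) = 1228.5/1350 = 0.91
a = 6158.5 − 0.91(6350) = 380
Equilibrium: Y = 380 + 0.91Y + 205
0.09Y = 585, so Y = 585/0.09 = 6500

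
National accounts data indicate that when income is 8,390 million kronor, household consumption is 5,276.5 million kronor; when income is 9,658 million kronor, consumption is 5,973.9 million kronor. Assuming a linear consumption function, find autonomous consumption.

MPC = ΔC/ΔY = (5973.9 − 5276.5)/(9658 − 8390) = 697.4/1268 = 0.55
a = C − MPC·Y = 5276.5 − 0.55(8390) = 5276.5 − 4614.5 = 662

a = 662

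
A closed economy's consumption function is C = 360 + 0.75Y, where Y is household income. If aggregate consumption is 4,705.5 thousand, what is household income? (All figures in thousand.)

Y = 5794

360 + 0.75Y = 4705.5
0.75Y = 4345.5, so Y = 4345.5/0.75 = 5794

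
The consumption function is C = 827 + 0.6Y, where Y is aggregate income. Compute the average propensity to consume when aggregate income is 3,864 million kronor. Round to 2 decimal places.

C = 827 + 0.6(3864) = 3145.4
APC = C/Y = 3145.4/3864 = 0.81

APC = 0.81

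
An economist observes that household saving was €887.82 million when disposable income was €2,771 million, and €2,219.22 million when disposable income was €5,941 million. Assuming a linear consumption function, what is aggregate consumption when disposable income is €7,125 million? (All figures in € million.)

C = 4408.5

MPS = ΔS/ΔY = (2219.22 − 887.82)/(5941 − 2771) = 1331.4/3170 = 0.42
MPC = 1 − MPS = 0.58
Autonomous saving = 887.82 − 0.42(2771) = -276, so a = 276
C = 276 + 0.58(7125) = 276 + 4132.5 = 4408.5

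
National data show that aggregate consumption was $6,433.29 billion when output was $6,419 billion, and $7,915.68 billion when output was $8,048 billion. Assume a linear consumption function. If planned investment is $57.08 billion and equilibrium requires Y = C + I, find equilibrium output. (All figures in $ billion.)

MPC = (7915.68 − 6433.29)/(8048 − 6419) = 1482.39/1629 = 0.91
a = 6433.29 − 0.91(6419) = 592
Equilibrium: Y = 592 + 0.91Y + 57.08
0.09Y = 649.08, so Y = 649.08/0.09 = 7212

Y = 7212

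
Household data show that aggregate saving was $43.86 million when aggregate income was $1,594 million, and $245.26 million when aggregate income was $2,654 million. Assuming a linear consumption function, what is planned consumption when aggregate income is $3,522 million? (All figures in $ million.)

MPS = ΔS/ΔY = (245.26 − 43.86)/(2654 − 1594) = 201.4/1060 = 0.19
MPC = 1 − MPS = 0.81
Autonomous saving = 43.86 − 0.19(1594) = -259, so a = 259
C = 259 + 0.81(3522) = 259 + 2852.82 = 3111.82

C = 3111.82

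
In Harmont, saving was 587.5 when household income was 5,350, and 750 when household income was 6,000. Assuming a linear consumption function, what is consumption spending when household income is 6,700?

C = 5775

MPS = ΔS/ΔY = (750 − 587.5)/(6000 − 5350) = 162.5/650 = 0.25
MPC = 1 − MPS = 0.75
Autonomous saving = 587.5 − 0.25(5350) = -750, so a = 750
C = 750 + 0.75(6700) = 750 + 5025 = 5775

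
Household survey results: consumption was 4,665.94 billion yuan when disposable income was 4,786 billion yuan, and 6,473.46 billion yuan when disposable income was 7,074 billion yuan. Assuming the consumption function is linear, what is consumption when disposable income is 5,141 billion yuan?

C = 4946.39

MPC = (6473.46 − 4665.94)/(7074 − 4786) = 1807.52/2288 = 0.79
a = 4665.94 − 0.79(4786) = 4665.94 − 3780.94 = 885
C = 885 + 0.79(5141) = 885 + 4061.39 = 4946.39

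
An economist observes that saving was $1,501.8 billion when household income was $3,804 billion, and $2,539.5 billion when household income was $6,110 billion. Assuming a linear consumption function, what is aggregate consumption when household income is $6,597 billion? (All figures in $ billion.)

MPS = ΔS/ΔY = (2539.5 − 1501.8)/(6110 − 3804) = 1037.7/2306 = 0.45
MPC = 1 − MPS = 0.55
Autonomous saving = 1501.8 − 0.45(3804) = -210, so a = 210
C = 210 + 0.55(6597) = 210 + 3628.35 = 3838.35

C = 3838.35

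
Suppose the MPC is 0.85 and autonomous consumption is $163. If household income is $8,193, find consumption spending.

C = 163 + 0.85(8193) = 163 + 6964.05 = 7127.05

C = 7127.05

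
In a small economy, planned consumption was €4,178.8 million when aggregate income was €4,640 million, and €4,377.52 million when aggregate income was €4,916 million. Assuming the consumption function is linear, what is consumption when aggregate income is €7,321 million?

C = 6109.12

MPC = (4377.52 − 4178.8)/(4916 − 4640) = 198.72/276 = 0.72
a = 4178.8 − 0.72(4640) = 4178.8 − 3340.8 = 838
C = 838 + 0.72(7321) = 838 + 5271.12 = 6109.12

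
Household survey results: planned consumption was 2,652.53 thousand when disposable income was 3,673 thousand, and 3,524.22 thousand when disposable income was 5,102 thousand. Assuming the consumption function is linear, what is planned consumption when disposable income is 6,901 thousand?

C = 4621.61

MPC = (3524.22 − 2652.53)/(5102 − 3673) = 871.69/1429 = 0.61
a = 2652.53 − 0.61(3673) = 2652.53 − 2240.53 = 412
C = 412 + 0.61(6901) = 412 + 4209.61 = 4621.61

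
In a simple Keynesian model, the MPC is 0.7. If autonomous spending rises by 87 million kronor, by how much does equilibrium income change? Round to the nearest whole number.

ΔY ≈ 290

The multiplier is 1/(1 − MPC) = 1/0.3.
ΔY = 87/0.3 = 290.00 ≈ 290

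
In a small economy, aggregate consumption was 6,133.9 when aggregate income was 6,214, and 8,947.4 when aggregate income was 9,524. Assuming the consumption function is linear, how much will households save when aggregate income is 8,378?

S = 404.7

MPC = (8947.4 − 6133.9)/(9524 − 6214) = 2813.5/3310 = 0.85
a = 6133.9 − 0.85(6214) = 6133.9 − 5281.9 = 852
C = 852 + 0.85(8378) = 7973.3
S = 8378 − 7973.3 = 404.7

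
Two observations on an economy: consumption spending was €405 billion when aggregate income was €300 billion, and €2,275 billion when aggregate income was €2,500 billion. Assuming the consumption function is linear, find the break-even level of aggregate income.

MPC = (2275 − 405)/(2500 − 300) = 1870/2200 = 0.85
a = 405 − 0.85(300) = 405 − 255 = 150
Break-even: Y = a/(1−MPC) = 150/0.15 = 1000

Y = 1000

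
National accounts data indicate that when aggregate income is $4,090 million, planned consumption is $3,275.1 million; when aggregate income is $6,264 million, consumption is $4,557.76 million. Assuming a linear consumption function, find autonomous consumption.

MPC = ΔC/ΔY = (4557.76 − 3275.1)/(6264 − 4090) = 1282.66/2174 = 0.59
a = C − MPC·Y = 3275.1 − 0.59(4090) = 3275.1 − 2413.1 = 862

a = 862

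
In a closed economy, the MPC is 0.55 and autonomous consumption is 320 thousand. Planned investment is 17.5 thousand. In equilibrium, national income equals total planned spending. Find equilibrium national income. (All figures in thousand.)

Y = 750

Y = C + I = 320 + 0.55Y + 17.5
Y − 0.55Y = 337.5
0.45Y = 337.5, so Y = 337.5/0.45 = 750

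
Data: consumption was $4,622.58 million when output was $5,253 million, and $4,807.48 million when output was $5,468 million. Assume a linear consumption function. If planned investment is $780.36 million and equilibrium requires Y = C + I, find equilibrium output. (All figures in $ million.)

MPC = (4807.48 − 4622.58)/(5468 − 5253) = 184.9/215 = 0.86
a = 4622.58 − 0.86(5253) = 105
Equilibrium: Y = 105 + 0.86Y + 780.36
0.14Y = 885.36, so Y = 885.36/0.14 = 6324

Y = 6324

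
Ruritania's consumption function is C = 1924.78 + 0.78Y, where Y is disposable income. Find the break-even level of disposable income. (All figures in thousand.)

At break-even, C = Y: 1924.78 + 0.78Y = Y
0.22Y = 1924.78, so Y = 1924.78/0.22 = 8749

Y = 8749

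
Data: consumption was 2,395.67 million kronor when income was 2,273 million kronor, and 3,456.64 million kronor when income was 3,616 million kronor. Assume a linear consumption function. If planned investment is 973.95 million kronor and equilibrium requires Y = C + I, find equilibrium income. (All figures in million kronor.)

Y = 7495

MPC = (3456.64 − 2395.67)/(3616 − 2273) = 1060.97/1343 = 0.79
a = 2395.67 − 0.79(2273) = 600
Equilibrium: Y = 600 + 0.79Y + 973.95
0.21Y = 1573.95, so Y = 1573.95/0.21 = 7495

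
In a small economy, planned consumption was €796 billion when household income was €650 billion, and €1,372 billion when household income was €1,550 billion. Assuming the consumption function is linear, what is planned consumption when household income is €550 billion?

MPC = (1372 − 796)/(1550 − 650) = 576/900 = 0.64
a = 796 − 0.64(650) = 796 − 416 = 380
C = 380 + 0.64(550) = 380 + 352 = 732

C = 732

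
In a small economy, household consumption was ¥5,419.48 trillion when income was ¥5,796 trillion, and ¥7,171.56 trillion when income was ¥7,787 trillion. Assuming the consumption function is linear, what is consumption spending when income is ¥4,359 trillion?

C = 4154.92

MPC = (7171.56 − 5419.48)/(7787 − 5796) = 1752.08/1991 = 0.88
a = 5419.48 − 0.88(5796) = 5419.48 − 5100.48 = 319
C = 319 + 0.88(4359) = 319 + 3835.92 = 4154.92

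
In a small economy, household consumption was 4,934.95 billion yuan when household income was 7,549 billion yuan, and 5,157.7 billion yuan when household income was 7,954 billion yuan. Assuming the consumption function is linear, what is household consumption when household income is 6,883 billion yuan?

MPC = (5157.7 − 4934.95)/(7954 − 7549) = 222.75/405 = 0.55
a = 4934.95 − 0.55(7549) = 4934.95 − 4151.95 = 783
C = 783 + 0.55(6883) = 783 + 3785.65 = 4568.65

C = 4568.65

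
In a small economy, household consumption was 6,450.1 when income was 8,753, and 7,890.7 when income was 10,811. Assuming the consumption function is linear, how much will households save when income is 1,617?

MPC = (7890.7 − 6450.1)/(10811 − 8753) = 1440.6/2058 = 0.7
a = 6450.1 − 0.7(8753) = 6450.1 − 6127.1 = 323
C = 323 + 0.7(1617) = 1454.9
S = 1617 − 1454.9 = 162.1

S = 162.1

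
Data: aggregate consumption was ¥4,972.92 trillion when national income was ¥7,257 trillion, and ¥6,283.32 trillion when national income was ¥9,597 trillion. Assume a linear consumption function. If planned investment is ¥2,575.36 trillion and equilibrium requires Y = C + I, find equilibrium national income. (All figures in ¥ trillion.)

Y = 7919

MPC = (6283.32 − 4972.92)/(9597 − 7257) = 1310.4/2340 = 0.56
a = 4972.92 − 0.56(7257) = 909
Equilibrium: Y = 909 + 0.56Y + 2575.36
0.44Y = 3484.36, so Y = 3484.36/0.44 = 7919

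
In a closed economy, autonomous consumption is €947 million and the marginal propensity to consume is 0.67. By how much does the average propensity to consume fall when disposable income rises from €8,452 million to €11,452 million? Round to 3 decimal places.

At Y = 8452: C = 947 + 0.67(8452) = 6609.84, APC = 6609.84/8452 = 0.7820
At Y = 11452: C = 8619.84, APC = 8619.84/11452 = 0.7527
Fall in APC = 0.7820 − 0.7527 = 0.0293 ≈ 0.029

ΔAPC = 0.029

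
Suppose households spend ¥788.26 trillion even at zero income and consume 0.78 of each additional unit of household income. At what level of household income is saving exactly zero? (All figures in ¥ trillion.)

Y = 3583

At break-even, C = Y: 788.26 + 0.78Y = Y
0.22Y = 788.26, so Y = 788.26/0.22 = 3583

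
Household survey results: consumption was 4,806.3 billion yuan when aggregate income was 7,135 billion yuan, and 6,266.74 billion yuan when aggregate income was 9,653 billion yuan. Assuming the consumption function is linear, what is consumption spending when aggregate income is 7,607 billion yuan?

MPC = (6266.74 − 4806.3)/(9653 − 7135) = 1460.44/2518 = 0.58
a = 4806.3 − 0.58(7135) = 4806.3 − 4138.3 = 668
C = 668 + 0.58(7607) = 668 + 4412.06 = 5080.06

C = 5080.06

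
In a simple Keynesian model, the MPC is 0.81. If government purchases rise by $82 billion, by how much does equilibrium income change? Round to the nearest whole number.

ΔY ≈ 432

The multiplier is 1/(1 − MPC) = 1/0.19.
ΔY = 82/0.19 = 431.58 ≈ 432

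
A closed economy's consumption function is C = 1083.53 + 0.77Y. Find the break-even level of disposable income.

Y = 4711

At break-even, C = Y: 1083.53 + 0.77Y = Y
0.23Y = 1083.53, so Y = 1083.53/0.23 = 4711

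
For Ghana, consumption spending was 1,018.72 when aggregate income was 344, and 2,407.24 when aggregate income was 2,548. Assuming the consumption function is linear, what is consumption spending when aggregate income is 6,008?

MPC = (2407.24 − 1018.72)/(2548 − 344) = 1388.52/2204 = 0.63
a = 1018.72 − 0.63(344) = 1018.72 − 216.72 = 802
C = 802 + 0.63(6008) = 802 + 3785.04 = 4587.04

C = 4587.04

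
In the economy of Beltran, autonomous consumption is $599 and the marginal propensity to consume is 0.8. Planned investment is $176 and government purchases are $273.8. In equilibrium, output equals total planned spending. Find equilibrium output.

Y = 5244

Y = C + I + G = 599 + 0.8Y + 176 + 273.8
Y − 0.8Y = 1048.8
0.2Y = 1048.8, so Y = 1048.8/0.2 = 5244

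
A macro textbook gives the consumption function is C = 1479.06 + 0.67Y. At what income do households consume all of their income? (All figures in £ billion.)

Y = 4482

At break-even, C = Y: 1479.06 + 0.67Y = Y
0.33Y = 1479.06, so Y = 1479.06/0.33 = 4482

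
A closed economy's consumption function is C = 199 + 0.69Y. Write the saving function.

S = Y − C = Y − (199 + 0.69Y) = -199 + (1 − 0.69)Y

S = -199 + 0.31Y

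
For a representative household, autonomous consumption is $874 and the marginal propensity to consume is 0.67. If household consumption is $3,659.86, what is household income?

874 + 0.67Y = 3659.86
0.67Y = 2785.86, so Y = 2785.86/0.67 = 4158

Y = 4158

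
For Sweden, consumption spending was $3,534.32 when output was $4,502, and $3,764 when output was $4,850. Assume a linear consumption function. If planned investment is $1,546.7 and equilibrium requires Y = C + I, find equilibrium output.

MPC = (3764 − 3534.32)/(4850 − 4502) = 229.68/348 = 0.66
a = 3534.32 − 0.66(4502) = 563
Equilibrium: Y = 563 + 0.66Y + 1546.7
0.34Y = 2109.7, so Y = 2109.7/0.34 = 6205

Y = 6205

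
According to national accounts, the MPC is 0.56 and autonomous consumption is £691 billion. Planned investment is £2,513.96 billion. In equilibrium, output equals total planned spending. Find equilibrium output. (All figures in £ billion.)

Y = 7284

Y = C + I = 691 + 0.56Y + 2513.96
Y − 0.56Y = 3204.96
0.44Y = 3204.96, so Y = 3204.96/0.44 = 7284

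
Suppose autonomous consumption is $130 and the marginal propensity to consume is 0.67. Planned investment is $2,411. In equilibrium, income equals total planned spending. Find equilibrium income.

Y = C + I = 130 + 0.67Y + 2411
Y − 0.67Y = 2541
0.33Y = 2541, so Y = 2541/0.33 = 7700

Y = 7700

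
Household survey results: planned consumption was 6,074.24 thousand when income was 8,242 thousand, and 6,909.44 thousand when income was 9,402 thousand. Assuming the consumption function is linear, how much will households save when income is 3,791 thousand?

S = 921.48

MPC = (6909.44 − 6074.24)/(9402 − 8242) = 835.2/1160 = 0.72
a = 6074.24 − 0.72(8242) = 6074.24 − 5934.24 = 140
C = 140 + 0.72(3791) = 2869.52
S = 3791 − 2869.52 = 921.48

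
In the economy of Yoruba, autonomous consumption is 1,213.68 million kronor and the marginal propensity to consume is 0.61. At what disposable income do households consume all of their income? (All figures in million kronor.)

At break-even, C = Y: 1213.68 + 0.61Y = Y
0.39Y = 1213.68, so Y = 1213.68/0.39 = 3112

Y = 3112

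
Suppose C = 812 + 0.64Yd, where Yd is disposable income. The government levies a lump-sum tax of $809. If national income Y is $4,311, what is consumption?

Yd = Y − T = 4311 − 809 = 3502
C = 812 + 0.64(3502) = 812 + 2241.28 = 3053.28

C = 3053.28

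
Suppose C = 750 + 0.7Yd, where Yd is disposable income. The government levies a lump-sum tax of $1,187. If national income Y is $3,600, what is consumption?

Yd = Y − T = 3600 − 1187 = 2413
C = 750 + 0.7(2413) = 750 + 1689.1 = 2439.1

C = 2439.1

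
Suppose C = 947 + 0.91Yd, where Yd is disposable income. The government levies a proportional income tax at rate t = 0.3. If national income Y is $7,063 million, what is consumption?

Yd = (1 − 0.3)(7063) = 0.7(7063) = 4944.1
C = 947 + 0.91(4944.1) = 947 + 4499.131 = 5446.131

C = 5446.131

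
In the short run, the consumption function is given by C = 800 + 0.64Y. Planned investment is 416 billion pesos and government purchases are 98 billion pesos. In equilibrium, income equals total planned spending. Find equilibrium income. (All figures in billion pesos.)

Y = C + I + G = 800 + 0.64Y + 416 + 98
Y − 0.64Y = 1314
0.36Y = 1314, so Y = 1314/0.36 = 3650

Y = 3650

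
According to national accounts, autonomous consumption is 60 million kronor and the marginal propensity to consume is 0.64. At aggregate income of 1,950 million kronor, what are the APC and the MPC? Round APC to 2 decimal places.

MPC = 0.64 (the slope of the consumption function)
C = 60 + 0.64(1950) = 1308, so APC = 1308/1950 = 0.67

APC = 0.67; MPC = 0.64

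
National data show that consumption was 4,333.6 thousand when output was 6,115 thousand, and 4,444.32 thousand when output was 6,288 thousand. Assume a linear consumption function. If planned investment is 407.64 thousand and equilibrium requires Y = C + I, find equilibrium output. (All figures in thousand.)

Y = 2299

MPC = (4444.32 − 4333.6)/(6288 − 6115) = 110.72/173 = 0.64
a = 4333.6 − 0.64(6115) = 420
Equilibrium: Y = 420 + 0.64Y + 407.64
0.36Y = 827.64, so Y = 827.64/0.36 = 2299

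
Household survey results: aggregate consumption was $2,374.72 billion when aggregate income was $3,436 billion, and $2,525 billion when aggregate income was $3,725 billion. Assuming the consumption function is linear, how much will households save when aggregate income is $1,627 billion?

S = 192.96

MPC = (2525 − 2374.72)/(3725 − 3436) = 150.28/289 = 0.52
a = 2374.72 − 0.52(3436) = 2374.72 − 1786.72 = 588
C = 588 + 0.52(1627) = 1434.04
S = 1627 − 1434.04 = 192.96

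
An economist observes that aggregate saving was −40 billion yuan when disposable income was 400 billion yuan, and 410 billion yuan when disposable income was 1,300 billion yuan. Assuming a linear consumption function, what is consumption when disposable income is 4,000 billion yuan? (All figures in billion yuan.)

MPS = ΔS/ΔY = (410 − (-40))/(1300 − 400) = 450/900 = 0.5
MPC = 1 − MPS = 0.5
Autonomous saving = -40 − 0.5(400) = -240, so a = 240
C = 240 + 0.5(4000) = 240 + 2000 = 2240

C = 2240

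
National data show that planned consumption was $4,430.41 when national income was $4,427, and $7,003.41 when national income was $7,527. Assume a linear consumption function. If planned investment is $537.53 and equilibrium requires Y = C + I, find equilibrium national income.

Y = 7609

MPC = (7003.41 − 4430.41)/(7527 − 4427) = 2573/3100 = 0.83
a = 4430.41 − 0.83(4427) = 756
Equilibrium: Y = 756 + 0.83Y + 537.53
0.17Y = 1293.53, so Y = 1293.53/0.17 = 7609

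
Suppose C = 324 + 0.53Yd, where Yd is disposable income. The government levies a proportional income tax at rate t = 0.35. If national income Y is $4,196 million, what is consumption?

Yd = (1 − 0.35)(4196) = 0.65(4196) = 2727.4
C = 324 + 0.53(2727.4) = 324 + 1445.522 = 1769.522

C = 1769.522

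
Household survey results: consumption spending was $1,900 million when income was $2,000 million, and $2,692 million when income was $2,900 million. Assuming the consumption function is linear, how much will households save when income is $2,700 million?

S = 184

MPC = (2692 − 1900)/(2900 − 2000) = 792/900 = 0.88
a = 1900 − 0.88(2000) = 1900 − 1760 = 140
C = 140 + 0.88(2700) = 2516
S = 2700 − 2516 = 184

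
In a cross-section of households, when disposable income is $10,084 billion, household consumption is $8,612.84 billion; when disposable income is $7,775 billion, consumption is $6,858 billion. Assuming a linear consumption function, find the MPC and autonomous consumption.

MPC = ΔC/ΔY = (8612.84 − 6858)/(10084 − 7775) = 1754.84/2309 = 0.76
a = C − MPC·Y = 6858 − 0.76(7775) = 6858 − 5909 = 949

MPC = 0.76; a = 949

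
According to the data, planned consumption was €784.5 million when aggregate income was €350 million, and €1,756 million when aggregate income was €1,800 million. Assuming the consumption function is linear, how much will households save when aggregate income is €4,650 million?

MPC = (1756 − 784.5)/(1800 − 350) = 971.5/1450 = 0.67
a = 784.5 − 0.67(350) = 784.5 − 234.5 = 550
C = 550 + 0.67(4650) = 3665.5
S = 4650 − 3665.5 = 984.5

S = 984.5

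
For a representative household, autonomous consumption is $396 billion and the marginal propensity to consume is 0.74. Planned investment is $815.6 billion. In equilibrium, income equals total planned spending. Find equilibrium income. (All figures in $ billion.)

Y = C + I = 396 + 0.74Y + 815.6
Y − 0.74Y = 1211.6
0.26Y = 1211.6, so Y = 1211.6/0.26 = 4660

Y = 4660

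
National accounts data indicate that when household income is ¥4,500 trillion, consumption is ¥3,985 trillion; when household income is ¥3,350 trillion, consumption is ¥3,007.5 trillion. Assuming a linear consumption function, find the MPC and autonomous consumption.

MPC = ΔC/ΔY = (3985 − 3007.5)/(4500 − 3350) = 977.5/1150 = 0.85
a = C − MPC·Y = 3007.5 − 0.85(3350) = 3007.5 − 2847.5 = 160

MPC = 0.85; a = 160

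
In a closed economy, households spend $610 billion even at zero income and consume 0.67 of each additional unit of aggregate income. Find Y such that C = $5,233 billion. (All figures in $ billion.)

610 + 0.67Y = 5233
0.67Y = 4623, so Y = 4623/0.67 = 6900

Y = 6900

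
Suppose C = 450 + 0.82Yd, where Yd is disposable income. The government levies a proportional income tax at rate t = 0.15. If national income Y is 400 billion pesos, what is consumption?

Yd = (1 − 0.15)(400) = 0.85(400) = 340
C = 450 + 0.82(340) = 450 + 278.8 = 728.8

C = 728.8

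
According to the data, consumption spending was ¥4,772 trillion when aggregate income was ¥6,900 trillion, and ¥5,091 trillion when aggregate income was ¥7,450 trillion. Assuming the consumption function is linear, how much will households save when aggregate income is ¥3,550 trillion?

MPC = (5091 − 4772)/(7450 − 6900) = 319/550 = 0.58
a = 4772 − 0.58(6900) = 4772 − 4002 = 770
C = 770 + 0.58(3550) = 2829
S = 3550 − 2829 = 721

S = 721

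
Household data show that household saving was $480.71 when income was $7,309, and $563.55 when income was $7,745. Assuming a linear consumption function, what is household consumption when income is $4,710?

MPS = ΔS/ΔY = (563.55 − 480.71)/(7745 − 7309) = 82.84/436 = 0.19
MPC = 1 − MPS = 0.81
Autonomous saving = 480.71 − 0.19(7309) = -908, so a = 908
C = 908 + 0.81(4710) = 908 + 3815.1 = 4723.1

C = 4723.1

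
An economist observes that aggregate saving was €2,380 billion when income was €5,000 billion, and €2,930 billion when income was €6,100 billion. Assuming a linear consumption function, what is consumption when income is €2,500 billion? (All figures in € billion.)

MPS = ΔS/ΔY = (2930 − 2380)/(6100 − 5000) = 550/1100 = 0.5
MPC = 1 − MPS = 0.5
Autonomous saving = 2380 − 0.5(5000) = -120, so a = 120
C = 120 + 0.5(2500) = 120 + 1250 = 1370

C = 1370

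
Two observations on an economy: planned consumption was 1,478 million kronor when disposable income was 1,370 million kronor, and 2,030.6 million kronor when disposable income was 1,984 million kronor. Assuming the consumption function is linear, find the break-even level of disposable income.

MPC = (2030.6 − 1478)/(1984 − 1370) = 552.6/614 = 0.9
a = 1478 − 0.9(1370) = 1478 − 1233 = 245
Break-even: Y = a/(1−MPC) = 245/0.1 = 2450

Y = 2450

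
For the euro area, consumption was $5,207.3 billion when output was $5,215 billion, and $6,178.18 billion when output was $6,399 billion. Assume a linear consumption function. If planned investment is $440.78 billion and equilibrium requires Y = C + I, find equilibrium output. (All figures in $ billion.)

Y = 7621

MPC = (6178.18 − 5207.3)/(6399 − 5215) = 970.88/1184 = 0.82
a = 5207.3 − 0.82(5215) = 931
Equilibrium: Y = 931 + 0.82Y + 440.78
0.18Y = 1371.78, so Y = 1371.78/0.18 = 7621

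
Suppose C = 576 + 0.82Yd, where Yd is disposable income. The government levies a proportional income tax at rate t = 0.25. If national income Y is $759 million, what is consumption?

Yd = (1 − 0.25)(759) = 0.75(759) = 569.25
C = 576 + 0.82(569.25) = 576 + 466.785 = 1042.785

C = 1042.785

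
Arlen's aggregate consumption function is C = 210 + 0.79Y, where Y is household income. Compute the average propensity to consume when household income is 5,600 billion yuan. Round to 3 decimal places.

APC = 0.828

C = 210 + 0.79(5600) = 4634
APC = C/Y = 4634/5600 = 0.828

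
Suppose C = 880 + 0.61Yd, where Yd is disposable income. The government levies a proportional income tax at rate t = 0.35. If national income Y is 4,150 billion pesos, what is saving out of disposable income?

S = 172.025

Yd = (1 − 0.35)(4150) = 0.65(4150) = 2697.5
C = 880 + 0.61(2697.5) = 880 + 1645.475 = 2525.475
S = Yd − C = 2697.5 − 2525.475 = 172.025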